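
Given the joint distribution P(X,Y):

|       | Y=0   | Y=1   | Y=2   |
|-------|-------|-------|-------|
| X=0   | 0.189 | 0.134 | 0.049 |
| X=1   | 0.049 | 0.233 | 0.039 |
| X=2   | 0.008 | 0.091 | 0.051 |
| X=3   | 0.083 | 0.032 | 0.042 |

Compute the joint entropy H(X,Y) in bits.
3.1798 bits

H(X,Y) = -Σ_{x,y} P(x,y) log₂ P(x,y). Per-cell terms -P(x,y)·log₂P(x,y):
  X=0: 0.45427, 0.38856, 0.21320
  X=1: 0.21320, 0.48967, 0.18253
  X=2: 0.05573, 0.31468, 0.21896
  X=3: 0.29803, 0.15891, 0.19209
Sum of the 12 terms: H(X,Y) = 3.1798 bits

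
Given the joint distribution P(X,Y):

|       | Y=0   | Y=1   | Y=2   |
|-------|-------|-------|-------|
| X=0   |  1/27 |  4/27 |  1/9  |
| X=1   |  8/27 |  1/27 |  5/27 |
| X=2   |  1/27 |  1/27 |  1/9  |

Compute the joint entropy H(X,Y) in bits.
2.7875 bits

H(X,Y) = -Σ_{x,y} P(x,y) log₂ P(x,y). Per-cell terms -P(x,y)·log₂P(x,y):
  X=0: 0.17611, 0.40813, 0.35221
  X=1: 0.51997, 0.17611, 0.45055
  X=2: 0.17611, 0.17611, 0.35221
Sum of the 9 terms: H(X,Y) = 2.7875 bits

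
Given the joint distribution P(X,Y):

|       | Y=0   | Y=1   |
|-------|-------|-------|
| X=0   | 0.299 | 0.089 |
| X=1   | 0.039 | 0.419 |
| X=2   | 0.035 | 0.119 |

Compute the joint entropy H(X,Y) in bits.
2.0745 bits

H(X,Y) = -Σ_{x,y} P(x,y) log₂ P(x,y). Per-cell terms -P(x,y)·log₂P(x,y):
  X=0: 0.52079, 0.31061
  X=1: 0.18253, 0.52584
  X=2: 0.16928, 0.36545
Sum of the 6 terms: H(X,Y) = 2.0745 bits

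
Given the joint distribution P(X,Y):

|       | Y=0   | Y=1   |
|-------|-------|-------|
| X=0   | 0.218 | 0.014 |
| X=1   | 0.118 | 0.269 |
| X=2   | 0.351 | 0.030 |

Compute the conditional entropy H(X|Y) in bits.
1.2240 bits

H(X|Y) = H(X,Y) - H(Y)

H(X,Y) = -Σ_{x,y} P(x,y) log₂ P(x,y). Per-cell terms -P(x,y)·log₂P(x,y):
  X=0: 0.47908, 0.08622
  X=1: 0.36381, 0.50957
  X=2: 0.53017, 0.15177
Sum of the 6 terms: H(X,Y) = 2.1206 bits

Marginal of Y (column sums):
  P(Y=0) = 0.218 + 0.118 + 0.351 = 0.687
  P(Y=1) = 0.014 + 0.269 + 0.030 = 0.313
H(Y) = -[0.687·log₂(0.687) + 0.313·log₂(0.313)]
  = 0.37209 + 0.52451 = 0.8966 bits

H(X|Y) = H(X,Y) - H(Y) = 2.1206 - 0.8966 = 1.2240 bits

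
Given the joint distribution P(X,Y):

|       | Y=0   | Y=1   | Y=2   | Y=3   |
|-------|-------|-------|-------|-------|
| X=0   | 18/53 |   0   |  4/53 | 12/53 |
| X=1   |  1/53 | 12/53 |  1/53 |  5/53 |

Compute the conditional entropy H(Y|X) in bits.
1.3769 bits

H(Y|X) = H(X,Y) - H(X)

H(X,Y) = -Σ_{x,y} P(x,y) log₂ P(x,y). Per-cell terms -P(x,y)·log₂P(x,y):
  X=0: 0.52913, 0.00000, 0.28135, 0.48520
  X=1: 0.10807, 0.48520, 0.10807, 0.32132
  (cells with P = 0 contribute 0)
Sum of the 8 terms: H(X,Y) = 2.3183 bits

Marginal of X (row sums):
  P(X=0) = 18/53 + 0 + 4/53 + 12/53 = 34/53
  P(X=1) = 1/53 + 12/53 + 1/53 + 5/53 = 19/53
H(X) = -[(34/53)·log₂(34/53) + (19/53)·log₂(19/53)]
  = 0.41086 + 0.53056 = 0.9414 bits

H(Y|X) = H(X,Y) - H(X) = 2.3183 - 0.9414 = 1.3769 bits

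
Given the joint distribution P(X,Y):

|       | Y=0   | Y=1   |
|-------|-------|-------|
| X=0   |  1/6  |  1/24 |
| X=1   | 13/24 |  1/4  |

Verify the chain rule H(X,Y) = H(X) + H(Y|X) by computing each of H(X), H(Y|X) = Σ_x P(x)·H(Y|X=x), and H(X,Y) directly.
H(X) = 0.7383 bits, H(Y|X) = 0.8627 bits, H(X,Y) = 1.6010 bits

Marginal of X (row sums):
  P(X=0) = 1/6 + 1/24 = 5/24
  P(X=1) = 13/24 + 1/4 = 19/24
H(X) = -[(5/24)·log₂(5/24) + (19/24)·log₂(19/24)]
  = 0.47147 + 0.26682 = 0.7383 bits

H(Y|X) = Σ_x P(x)·H(Y|X=x):
  X=0: P(X=0) = 5/24, P(Y|X=0) = (4/5, 1/5) → H(Y|X=0) = 0.72193
  X=1: P(X=1) = 19/24, P(Y|X=1) = (13/19, 6/19) → H(Y|X=1) = 0.89974
H(Y|X) = (5/24)·0.72193 + (19/24)·0.89974 = 0.8627 bits

H(X,Y) = -Σ_{x,y} P(x,y) log₂ P(x,y). Per-cell terms -P(x,y)·log₂P(x,y):
  X=0: 0.43083, 0.19104
  X=1: 0.47912, 0.50000
Sum of the 4 terms: H(X,Y) = 1.6010 bits

Chain rule check:
  H(X) + H(Y|X) = 0.7383 + 0.8627 = 1.6010 bits
  H(X,Y) = 1.6010 bits
✓ Chain rule verified.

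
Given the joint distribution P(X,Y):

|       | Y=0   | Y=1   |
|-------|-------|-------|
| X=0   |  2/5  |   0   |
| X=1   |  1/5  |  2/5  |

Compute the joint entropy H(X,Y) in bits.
1.5219 bits

H(X,Y) = -Σ_{x,y} P(x,y) log₂ P(x,y). Per-cell terms -P(x,y)·log₂P(x,y):
  X=0: 0.52877, 0.00000
  X=1: 0.46439, 0.52877
  (cells with P = 0 contribute 0)
Sum of the 4 terms: H(X,Y) = 1.5219 bits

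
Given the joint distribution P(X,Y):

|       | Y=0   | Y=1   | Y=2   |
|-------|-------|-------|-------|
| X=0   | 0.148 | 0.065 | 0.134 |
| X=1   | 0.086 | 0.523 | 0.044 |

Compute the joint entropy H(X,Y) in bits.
2.0446 bits

H(X,Y) = -Σ_{x,y} P(x,y) log₂ P(x,y). Per-cell terms -P(x,y)·log₂P(x,y):
  X=0: 0.4079, 0.2563, 0.3886
  X=1: 0.3044, 0.4891, 0.1983
Sum of the 6 terms: H(X,Y) = 2.0446 bits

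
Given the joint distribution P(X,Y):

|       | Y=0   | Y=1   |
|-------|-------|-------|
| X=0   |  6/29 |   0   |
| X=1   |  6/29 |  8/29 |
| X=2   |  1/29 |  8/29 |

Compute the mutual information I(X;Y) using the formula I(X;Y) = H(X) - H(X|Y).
0.3605 bits

I(X;Y) = H(X) - H(X|Y)

Marginal of X (row sums):
  P(X=0) = 6/29 + 0 = 6/29
  P(X=1) = 6/29 + 8/29 = 14/29
  P(X=2) = 1/29 + 8/29 = 9/29
H(X) = -[(6/29)·log₂(6/29) + (14/29)·log₂(14/29) + (9/29)·log₂(9/29)]
  = 0.4703 + 0.5072 + 0.5239 = 1.5014 bits

Marginal of Y (column sums):
  P(Y=0) = 6/29 + 6/29 + 1/29 = 13/29
  P(Y=1) = 0 + 8/29 + 8/29 = 16/29
H(X|Y) = Σ_y P(y)·H(X|Y=y):
  Y=0: P(Y=0) = 13/29, P(X|Y=0) = (6/13, 6/13, 1/13) → H(X|Y=0) = 1.3143
  Y=1: P(Y=1) = 16/29, P(X|Y=1) = (0, 1/2, 1/2) → H(X|Y=1) = 1.0000
H(X|Y) = (13/29)·1.3143 + (16/29)·1.0000 = 1.1409 bits

I(X;Y) = H(X) - H(X|Y) = 1.5014 - 1.1409 = 0.3605 bits

Cross-check via I(X;Y) = H(X) + H(Y) - H(X,Y): computing H(Y) from the column sums and H(X,Y) from the 6 cells in the same way gives H(Y) = 0.9923 bits and H(X,Y) = 2.1332 bits, so
I(X;Y) = 1.5014 + 0.9923 - 2.1332 = 0.3605 bits ✓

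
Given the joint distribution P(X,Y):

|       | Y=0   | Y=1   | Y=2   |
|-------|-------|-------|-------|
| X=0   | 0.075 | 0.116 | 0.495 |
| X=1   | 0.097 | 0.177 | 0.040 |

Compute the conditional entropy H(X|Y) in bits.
0.6589 bits

H(X|Y) = H(X,Y) - H(Y)

H(X,Y) = -Σ_{x,y} P(x,y) log₂ P(x,y). Per-cell terms -P(x,y)·log₂P(x,y):
  X=0: 0.28027, 0.36051, 0.50218
  X=1: 0.32649, 0.44218, 0.18575
Sum of the 6 terms: H(X,Y) = 2.0974 bits

Marginal of Y (column sums):
  P(Y=0) = 0.075 + 0.097 = 0.172
  P(Y=1) = 0.116 + 0.177 = 0.293
  P(Y=2) = 0.495 + 0.040 = 0.535
H(Y) = -[0.172·log₂(0.172) + 0.293·log₂(0.293) + 0.535·log₂(0.535)]
  = 0.43680 + 0.51891 + 0.48278 = 1.4385 bits

H(X|Y) = H(X,Y) - H(Y) = 2.0974 - 1.4385 = 0.6589 bits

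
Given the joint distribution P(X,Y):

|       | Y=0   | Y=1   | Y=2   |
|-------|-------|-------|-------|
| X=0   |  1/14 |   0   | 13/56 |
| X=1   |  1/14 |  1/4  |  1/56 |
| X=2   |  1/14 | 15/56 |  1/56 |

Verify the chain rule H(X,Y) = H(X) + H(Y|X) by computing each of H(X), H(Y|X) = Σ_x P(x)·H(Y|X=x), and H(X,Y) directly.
H(X) = 1.5817 bits, H(Y|X) = 0.9397 bits, H(X,Y) = 2.5214 bits

Marginal of X (row sums):
  P(X=0) = 1/14 + 0 + 13/56 = 17/56
  P(X=1) = 1/14 + 1/4 + 1/56 = 19/56
  P(X=2) = 1/14 + 15/56 + 1/56 = 5/14
H(X) = -[(17/56)·log₂(17/56) + (19/56)·log₂(19/56) + (5/14)·log₂(5/14)]
  = 0.52211 + 0.52909 + 0.53051 = 1.5817 bits

H(Y|X) = Σ_x P(x)·H(Y|X=x):
  X=0: P(X=0) = 17/56, P(Y|X=0) = (4/17, 0, 13/17) → H(Y|X=0) = 0.78713
  X=1: P(X=1) = 19/56, P(Y|X=1) = (4/19, 14/19, 1/19) → H(Y|X=1) = 1.02146
  X=2: P(X=2) = 5/14, P(Y|X=2) = (1/5, 3/4, 1/20) → H(Y|X=2) = 0.99176
H(Y|X) = (17/56)·0.78713 + (19/56)·1.02146 + (5/14)·0.99176 = 0.9397 bits

H(X,Y) = -Σ_{x,y} P(x,y) log₂ P(x,y). Per-cell terms -P(x,y)·log₂P(x,y):
  X=0: 0.27195, 0.00000, 0.48911
  X=1: 0.27195, 0.50000, 0.10370
  X=2: 0.27195, 0.50905, 0.10370
  (cells with P = 0 contribute 0)
Sum of the 9 terms: H(X,Y) = 2.5214 bits

Chain rule check:
  H(X) + H(Y|X) = 1.5817 + 0.9397 = 2.5214 bits
  H(X,Y) = 2.5214 bits
✓ Chain rule verified.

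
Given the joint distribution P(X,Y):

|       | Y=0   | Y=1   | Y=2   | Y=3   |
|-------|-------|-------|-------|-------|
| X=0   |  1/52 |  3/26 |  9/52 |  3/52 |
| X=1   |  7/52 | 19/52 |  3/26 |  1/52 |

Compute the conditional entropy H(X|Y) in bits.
0.8083 bits

H(X|Y) = H(X,Y) - H(Y)

H(X,Y) = -Σ_{x,y} P(x,y) log₂ P(x,y). Per-cell terms -P(x,y)·log₂P(x,y):
  X=0: 0.1096238, 0.3594781, 0.4379737, 0.2374314
  X=1: 0.3894537, 0.5307256, 0.3594781, 0.1096238
Sum of the 8 terms: H(X,Y) = 2.533788 bits

Marginal of Y (column sums):
  P(Y=0) = 1/52 + 7/52 = 2/13
  P(Y=1) = 3/26 + 19/52 = 25/52
  P(Y=2) = 9/52 + 3/26 = 15/52
  P(Y=3) = 3/52 + 1/52 = 1/13
H(Y) = -[(2/13)·log₂(2/13) + (25/52)·log₂(25/52) + (15/52)·log₂(15/52) + (1/13)·log₂(1/13)]
  = 0.4154523 + 0.5079729 + 0.5173699 + 0.2846492 = 1.725444 bits

H(X|Y) = H(X,Y) - H(Y) = 2.533788 - 1.725444 = 0.8083 bits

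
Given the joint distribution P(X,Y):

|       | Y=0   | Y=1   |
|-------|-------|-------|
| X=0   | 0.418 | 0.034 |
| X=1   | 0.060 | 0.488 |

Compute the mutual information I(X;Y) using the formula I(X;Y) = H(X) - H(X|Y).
0.5514 bits

I(X;Y) = H(X) - H(X|Y)

Marginal of X (row sums):
  P(X=0) = 0.418 + 0.034 = 0.452
  P(X=1) = 0.060 + 0.488 = 0.548
H(X) = -[0.452·log₂(0.452) + 0.548·log₂(0.548)]
  = 0.5178 + 0.4755 = 0.9933 bits

Marginal of Y (column sums):
  P(Y=0) = 0.418 + 0.060 = 0.478
  P(Y=1) = 0.034 + 0.488 = 0.522
H(X|Y) = Σ_y P(y)·H(X|Y=y):
  Y=0: P(Y=0) = 0.478, P(X|Y=0) = (209/239, 30/239) → H(X|Y=0) = 0.5450
  Y=1: P(Y=1) = 0.522, P(X|Y=1) = (17/261, 244/261) → H(X|Y=1) = 0.3475
H(X|Y) = 0.478·0.5450 + 0.522·0.3475 = 0.4419 bits

I(X;Y) = H(X) - H(X|Y) = 0.9933 - 0.4419 = 0.5514 bits

Cross-check via I(X;Y) = H(X) + H(Y) - H(X,Y): computing H(Y) from the column sums and H(X,Y) from the 4 cells in the same way gives H(Y) = 0.9986 bits and H(X,Y) = 1.4405 bits, so
I(X;Y) = 0.9933 + 0.9986 - 1.4405 = 0.5514 bits ✓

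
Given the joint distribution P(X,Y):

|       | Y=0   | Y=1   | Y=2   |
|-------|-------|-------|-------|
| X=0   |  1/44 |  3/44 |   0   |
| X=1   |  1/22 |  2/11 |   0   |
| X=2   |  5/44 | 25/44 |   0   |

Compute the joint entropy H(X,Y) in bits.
1.8580 bits

H(X,Y) = -Σ_{x,y} P(x,y) log₂ P(x,y). Per-cell terms -P(x,y)·log₂P(x,y):
  X=0: 0.124078, 0.264168, 0.000000
  X=1: 0.202701, 0.447169, 0.000000
  X=2: 0.356534, 0.463395, 0.000000
  (cells with P = 0 contribute 0)
Sum of the 9 terms: H(X,Y) = 1.8580 bits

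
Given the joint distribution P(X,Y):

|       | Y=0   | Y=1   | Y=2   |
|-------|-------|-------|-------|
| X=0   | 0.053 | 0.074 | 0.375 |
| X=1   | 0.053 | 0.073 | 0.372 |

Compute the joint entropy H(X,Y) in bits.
2.0642 bits

H(X,Y) = -Σ_{x,y} P(x,y) log₂ P(x,y). Per-cell terms -P(x,y)·log₂P(x,y):
  X=0: 0.22461, 0.27797, 0.53064
  X=1: 0.22461, 0.27565, 0.53070
Sum of the 6 terms: H(X,Y) = 2.0642 bits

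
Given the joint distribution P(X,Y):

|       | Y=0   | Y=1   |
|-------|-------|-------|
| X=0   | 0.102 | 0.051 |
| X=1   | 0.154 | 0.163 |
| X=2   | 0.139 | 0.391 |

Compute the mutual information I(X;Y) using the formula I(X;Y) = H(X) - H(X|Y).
0.0707 bits

I(X;Y) = H(X) - H(X|Y)

Marginal of X (row sums):
  P(X=0) = 0.102 + 0.051 = 0.153
  P(X=1) = 0.154 + 0.163 = 0.317
  P(X=2) = 0.139 + 0.391 = 0.530
H(X) = -[0.153·log₂(0.153) + 0.317·log₂(0.317) + 0.530·log₂(0.530)]
  = 0.41438 + 0.52541 + 0.48545 = 1.42524 bits

Marginal of Y (column sums):
  P(Y=0) = 0.102 + 0.154 + 0.139 = 0.395
  P(Y=1) = 0.051 + 0.163 + 0.391 = 0.605
H(X|Y) = Σ_y P(y)·H(X|Y=y):
  Y=0: P(Y=0) = 0.395, P(X|Y=0) = (102/395, 154/395, 139/395) → H(X|Y=0) = 1.56443
  Y=1: P(Y=1) = 0.605, P(X|Y=1) = (51/605, 163/605, 391/605) → H(X|Y=1) = 1.21757
H(X|Y) = 0.395·1.56443 + 0.605·1.21757 = 1.35458 bits

I(X;Y) = H(X) - H(X|Y) = 1.42524 - 1.35458 = 0.0707 bits

Cross-check via I(X;Y) = H(X) + H(Y) - H(X,Y): computing H(Y) from the column sums and H(X,Y) from the 6 cells in the same way gives H(Y) = 0.96795 bits and H(X,Y) = 2.32253 bits, so
I(X;Y) = 1.42524 + 0.96795 - 2.32253 = 0.0707 bits ✓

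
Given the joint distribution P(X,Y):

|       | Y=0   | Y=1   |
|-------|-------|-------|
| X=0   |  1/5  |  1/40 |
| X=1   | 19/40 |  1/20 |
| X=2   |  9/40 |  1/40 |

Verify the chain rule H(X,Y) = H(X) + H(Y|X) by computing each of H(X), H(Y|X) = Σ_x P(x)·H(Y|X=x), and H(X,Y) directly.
H(X) = 1.4722 bits, H(Y|X) = 0.4687 bits, H(X,Y) = 1.9409 bits

Marginal of X (row sums):
  P(X=0) = 1/5 + 1/40 = 9/40
  P(X=1) = 19/40 + 1/20 = 21/40
  P(X=2) = 9/40 + 1/40 = 1/4
H(X) = -[(9/40)·log₂(9/40) + (21/40)·log₂(21/40) + (1/4)·log₂(1/4)]
  = 0.4842 + 0.4880 + 0.5000 = 1.4722 bits

H(Y|X) = Σ_x P(x)·H(Y|X=x):
  X=0: P(X=0) = 9/40, P(Y|X=0) = (8/9, 1/9) → H(Y|X=0) = 0.5033
  X=1: P(X=1) = 21/40, P(Y|X=1) = (19/21, 2/21) → H(Y|X=1) = 0.4537
  X=2: P(X=2) = 1/4, P(Y|X=2) = (9/10, 1/10) → H(Y|X=2) = 0.4690
H(Y|X) = (9/40)·0.5033 + (21/40)·0.4537 + (1/4)·0.4690 = 0.4687 bits

H(X,Y) = -Σ_{x,y} P(x,y) log₂ P(x,y). Per-cell terms -P(x,y)·log₂P(x,y):
  X=0: 0.4644, 0.1330
  X=1: 0.5102, 0.2161
  X=2: 0.4842, 0.1330
Sum of the 6 terms: H(X,Y) = 1.9409 bits

Chain rule check:
  H(X) + H(Y|X) = 1.4722 + 0.4687 = 1.9409 bits
  H(X,Y) = 1.9409 bits
✓ Chain rule verified.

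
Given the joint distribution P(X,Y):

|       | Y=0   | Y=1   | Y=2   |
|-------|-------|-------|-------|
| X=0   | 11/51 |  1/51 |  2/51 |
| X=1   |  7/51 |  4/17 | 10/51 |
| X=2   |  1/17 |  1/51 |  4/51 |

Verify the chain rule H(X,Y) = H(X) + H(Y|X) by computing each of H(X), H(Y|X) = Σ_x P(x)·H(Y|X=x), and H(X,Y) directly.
H(X) = 1.3943 bits, H(Y|X) = 1.3625 bits, H(X,Y) = 2.7568 bits

Marginal of X (row sums):
  P(X=0) = 11/51 + 1/51 + 2/51 = 14/51
  P(X=1) = 7/51 + 4/17 + 10/51 = 29/51
  P(X=2) = 1/17 + 1/51 + 4/51 = 8/51
H(X) = -[(14/51)·log₂(14/51) + (29/51)·log₂(29/51) + (8/51)·log₂(8/51)]
  = 0.511980 + 0.463115 + 0.419204 = 1.3943 bits

H(Y|X) = Σ_x P(x)·H(Y|X=x):
  X=0: P(X=0) = 14/51, P(Y|X=0) = (11/14, 1/14, 1/7) → H(Y|X=0) = 0.946373
  X=1: P(X=1) = 29/51, P(Y|X=1) = (7/29, 12/29, 10/29) → H(Y|X=1) = 1.551418
  X=2: P(X=2) = 8/51, P(Y|X=2) = (3/8, 1/8, 1/2) → H(Y|X=2) = 1.405639
H(Y|X) = (14/51)·0.946373 + (29/51)·1.551418 + (8/51)·1.405639 = 1.3625 bits

H(X,Y) = -Σ_{x,y} P(x,y) log₂ P(x,y). Per-cell terms -P(x,y)·log₂P(x,y):
  X=0: 0.477312, 0.111224, 0.183232
  X=1: 0.393245, 0.491168, 0.460882
  X=2: 0.240439, 0.111224, 0.288033
Sum of the 9 terms: H(X,Y) = 2.7568 bits

Chain rule check:
  H(X) + H(Y|X) = 1.3943 + 1.3625 = 2.7568 bits
  H(X,Y) = 2.7568 bits
✓ Chain rule verified.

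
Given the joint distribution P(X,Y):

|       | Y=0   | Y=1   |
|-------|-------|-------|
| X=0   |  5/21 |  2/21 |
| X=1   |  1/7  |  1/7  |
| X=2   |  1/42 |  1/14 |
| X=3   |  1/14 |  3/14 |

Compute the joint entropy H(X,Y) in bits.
2.7667 bits

H(X,Y) = -Σ_{x,y} P(x,y) log₂ P(x,y). Per-cell terms -P(x,y)·log₂P(x,y):
  X=0: 0.492950, 0.323078
  X=1: 0.401051, 0.401051
  X=2: 0.128389, 0.271954
  X=3: 0.271954, 0.476227
Sum of the 8 terms: H(X,Y) = 2.7667 bits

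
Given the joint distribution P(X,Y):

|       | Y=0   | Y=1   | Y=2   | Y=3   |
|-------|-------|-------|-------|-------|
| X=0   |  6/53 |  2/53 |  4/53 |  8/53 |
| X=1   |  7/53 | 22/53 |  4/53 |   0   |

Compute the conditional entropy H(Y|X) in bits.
1.4648 bits

H(Y|X) = H(X,Y) - H(X)

H(X,Y) = -Σ_{x,y} P(x,y) log₂ P(x,y). Per-cell terms -P(x,y)·log₂P(x,y):
  X=0: 0.3558, 0.1784, 0.2814, 0.4118
  X=1: 0.3857, 0.5265, 0.2814, 0.0000
  (cells with P = 0 contribute 0)
Sum of the 8 terms: H(X,Y) = 2.4210 bits

Marginal of X (row sums):
  P(X=0) = 6/53 + 2/53 + 4/53 + 8/53 = 20/53
  P(X=1) = 7/53 + 22/53 + 4/53 + 0 = 33/53
H(X) = -[(20/53)·log₂(20/53) + (33/53)·log₂(33/53)]
  = 0.5306 + 0.4256 = 0.9562 bits

H(Y|X) = H(X,Y) - H(X) = 2.4210 - 0.9562 = 1.4648 bits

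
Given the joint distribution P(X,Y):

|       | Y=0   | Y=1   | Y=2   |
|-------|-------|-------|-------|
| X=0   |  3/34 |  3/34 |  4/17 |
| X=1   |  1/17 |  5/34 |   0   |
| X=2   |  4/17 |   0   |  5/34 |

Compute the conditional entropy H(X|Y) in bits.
1.1024 bits

H(X|Y) = H(X,Y) - H(Y)

H(X,Y) = -Σ_{x,y} P(x,y) log₂ P(x,y). Per-cell terms -P(x,y)·log₂P(x,y):
  X=0: 0.30904, 0.30904, 0.49117
  X=1: 0.24044, 0.40670, 0.00000
  X=2: 0.49117, 0.00000, 0.40670
  (cells with P = 0 contribute 0)
Sum of the 9 terms: H(X,Y) = 2.65426 bits

Marginal of Y (column sums):
  P(Y=0) = 3/34 + 1/17 + 4/17 = 13/34
  P(Y=1) = 3/34 + 5/34 + 0 = 4/17
  P(Y=2) = 4/17 + 0 + 5/34 = 13/34
H(Y) = -[(13/34)·log₂(13/34) + (4/17)·log₂(4/17) + (13/34)·log₂(13/34)]
  = 0.53033 + 0.49117 + 0.53033 = 1.55183 bits

H(X|Y) = H(X,Y) - H(Y) = 2.65426 - 1.55183 = 1.1024 bits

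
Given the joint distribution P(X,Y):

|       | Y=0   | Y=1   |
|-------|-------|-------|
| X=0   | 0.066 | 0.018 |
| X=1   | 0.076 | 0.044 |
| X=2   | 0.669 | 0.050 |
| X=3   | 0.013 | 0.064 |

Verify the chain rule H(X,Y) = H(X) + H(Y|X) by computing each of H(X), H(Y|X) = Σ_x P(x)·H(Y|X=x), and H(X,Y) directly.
H(X) = 1.2943 bits, H(Y|X) = 0.4890 bits, H(X,Y) = 1.7833 bits

Marginal of X (row sums):
  P(X=0) = 0.066 + 0.018 = 0.084
  P(X=1) = 0.076 + 0.044 = 0.120
  P(X=2) = 0.669 + 0.050 = 0.719
  P(X=3) = 0.013 + 0.064 = 0.077
H(X) = -[0.084·log₂(0.084) + 0.120·log₂(0.120) + 0.719·log₂(0.719) + 0.077·log₂(0.077)]
  = 0.3002 + 0.3671 + 0.3422 + 0.2848 = 1.2943 bits

H(Y|X) = Σ_x P(x)·H(Y|X=x):
  X=0: P(X=0) = 0.084, P(Y|X=0) = (11/14, 3/14) → H(Y|X=0) = 0.7496
  X=1: P(X=1) = 0.120, P(Y|X=1) = (19/30, 11/30) → H(Y|X=1) = 0.9481
  X=2: P(X=2) = 0.719, P(Y|X=2) = (669/719, 50/719) → H(Y|X=2) = 0.3642
  X=3: P(X=3) = 0.077, P(Y|X=3) = (13/77, 64/77) → H(Y|X=3) = 0.6550
H(Y|X) = 0.084·0.7496 + 0.120·0.9481 + 0.719·0.3642 + 0.077·0.6550 = 0.4890 bits

H(X,Y) = -Σ_{x,y} P(x,y) log₂ P(x,y). Per-cell terms -P(x,y)·log₂P(x,y):
  X=0: 0.2588, 0.1043
  X=1: 0.2826, 0.1983
  X=2: 0.3880, 0.2161
  X=3: 0.0814, 0.2538
Sum of the 8 terms: H(X,Y) = 1.7833 bits

Chain rule check:
  H(X) + H(Y|X) = 1.2943 + 0.4890 = 1.7833 bits
  H(X,Y) = 1.7833 bits
✓ Chain rule verified.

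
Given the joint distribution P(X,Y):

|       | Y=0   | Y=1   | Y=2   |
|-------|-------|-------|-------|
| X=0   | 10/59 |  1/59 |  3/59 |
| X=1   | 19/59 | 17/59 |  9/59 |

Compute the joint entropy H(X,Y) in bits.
2.2097 bits

H(X,Y) = -Σ_{x,y} P(x,y) log₂ P(x,y). Per-cell terms -P(x,y)·log₂P(x,y):
  X=0: 0.4340, 0.0997, 0.2185
  X=1: 0.5264, 0.5173, 0.4138
Sum of the 6 terms: H(X,Y) = 2.2097 bits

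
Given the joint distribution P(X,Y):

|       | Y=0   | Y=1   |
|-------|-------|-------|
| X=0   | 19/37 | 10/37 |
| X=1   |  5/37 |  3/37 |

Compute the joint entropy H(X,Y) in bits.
1.6880 bits

H(X,Y) = -Σ_{x,y} P(x,y) log₂ P(x,y). Per-cell terms -P(x,y)·log₂P(x,y):
  X=0: 0.4938, 0.5101
  X=1: 0.3902, 0.2939
Sum of the 4 terms: H(X,Y) = 1.6880 bits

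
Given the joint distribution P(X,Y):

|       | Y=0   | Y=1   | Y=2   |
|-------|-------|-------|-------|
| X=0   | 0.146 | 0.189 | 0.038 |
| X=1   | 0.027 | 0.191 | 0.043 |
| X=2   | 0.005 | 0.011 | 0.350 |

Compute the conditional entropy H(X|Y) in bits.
0.9745 bits

H(X|Y) = H(X,Y) - H(Y)

H(X,Y) = -Σ_{x,y} P(x,y) log₂ P(x,y). Per-cell terms -P(x,y)·log₂P(x,y):
  X=0: 0.40529, 0.45427, 0.17928
  X=1: 0.14069, 0.45618, 0.19520
  X=2: 0.03822, 0.07157, 0.53010
Sum of the 9 terms: H(X,Y) = 2.4708 bits

Marginal of Y (column sums):
  P(Y=0) = 0.146 + 0.027 + 0.005 = 0.178
  P(Y=1) = 0.189 + 0.191 + 0.011 = 0.391
  P(Y=2) = 0.038 + 0.043 + 0.350 = 0.431
H(Y) = -[0.178·log₂(0.178) + 0.391·log₂(0.391) + 0.431·log₂(0.431)]
  = 0.44323 + 0.52971 + 0.52334 = 1.4963 bits

H(X|Y) = H(X,Y) - H(Y) = 2.4708 - 1.4963 = 0.9745 bits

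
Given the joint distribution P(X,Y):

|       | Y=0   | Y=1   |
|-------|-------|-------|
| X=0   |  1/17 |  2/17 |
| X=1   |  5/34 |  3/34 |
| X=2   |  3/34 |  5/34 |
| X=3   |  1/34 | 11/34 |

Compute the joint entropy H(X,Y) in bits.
2.7115 bits

H(X,Y) = -Σ_{x,y} P(x,y) log₂ P(x,y). Per-cell terms -P(x,y)·log₂P(x,y):
  X=0: 0.24044, 0.36323
  X=1: 0.40670, 0.30904
  X=2: 0.30904, 0.40670
  X=3: 0.14963, 0.52672
Sum of the 8 terms: H(X,Y) = 2.7115 bits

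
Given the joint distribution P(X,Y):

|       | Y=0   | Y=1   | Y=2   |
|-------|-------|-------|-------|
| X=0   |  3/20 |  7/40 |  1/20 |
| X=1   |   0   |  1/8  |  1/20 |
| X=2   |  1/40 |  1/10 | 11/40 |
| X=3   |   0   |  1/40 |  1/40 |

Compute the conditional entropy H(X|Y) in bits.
1.4078 bits

H(X|Y) = H(X,Y) - H(Y)

H(X,Y) = -Σ_{x,y} P(x,y) log₂ P(x,y). Per-cell terms -P(x,y)·log₂P(x,y):
  X=0: 0.41054, 0.44005, 0.21610
  X=1: 0.00000, 0.37500, 0.21610
  X=2: 0.13305, 0.33219, 0.51219
  X=3: 0.00000, 0.13305, 0.13305
  (cells with P = 0 contribute 0)
Sum of the 12 terms: H(X,Y) = 2.9013 bits

Marginal of Y (column sums):
  P(Y=0) = 3/20 + 0 + 1/40 + 0 = 7/40
  P(Y=1) = 7/40 + 1/8 + 1/10 + 1/40 = 17/40
  P(Y=2) = 1/20 + 1/20 + 11/40 + 1/40 = 2/5
H(Y) = -[(7/40)·log₂(7/40) + (17/40)·log₂(17/40) + (2/5)·log₂(2/5)]
  = 0.44005 + 0.52465 + 0.52877 = 1.4935 bits

H(X|Y) = H(X,Y) - H(Y) = 2.9013 - 1.4935 = 1.4078 bits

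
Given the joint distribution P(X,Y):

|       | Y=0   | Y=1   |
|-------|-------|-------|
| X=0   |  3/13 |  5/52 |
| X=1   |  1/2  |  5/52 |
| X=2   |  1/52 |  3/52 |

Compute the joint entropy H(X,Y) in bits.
1.9850 bits

H(X,Y) = -Σ_{x,y} P(x,y) log₂ P(x,y). Per-cell terms -P(x,y)·log₂P(x,y):
  X=0: 0.4882, 0.3249
  X=1: 0.5000, 0.3249
  X=2: 0.1096, 0.2374
Sum of the 6 terms: H(X,Y) = 1.9850 bits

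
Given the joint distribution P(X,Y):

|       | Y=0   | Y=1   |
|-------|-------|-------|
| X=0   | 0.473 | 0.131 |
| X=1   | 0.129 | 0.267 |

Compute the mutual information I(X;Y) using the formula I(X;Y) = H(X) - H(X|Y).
0.1535 bits

I(X;Y) = H(X) - H(X|Y)

Marginal of X (row sums):
  P(X=0) = 0.473 + 0.131 = 0.604
  P(X=1) = 0.129 + 0.267 = 0.396
H(X) = -[0.604·log₂(0.604) + 0.396·log₂(0.396)]
  = 0.439337 + 0.529225 = 0.96856 bits

Marginal of Y (column sums):
  P(Y=0) = 0.473 + 0.129 = 0.602
  P(Y=1) = 0.131 + 0.267 = 0.398
H(X|Y) = Σ_y P(y)·H(X|Y=y):
  Y=0: P(Y=0) = 0.602, P(X|Y=0) = (11/14, 3/14) → H(X|Y=0) = 0.749595
  Y=1: P(Y=1) = 0.398, P(X|Y=1) = (131/398, 267/398) → H(X|Y=1) = 0.914051
H(X|Y) = 0.602·0.749595 + 0.398·0.914051 = 0.81505 bits

I(X;Y) = H(X) - H(X|Y) = 0.96856 - 0.81505 = 0.1535 bits

Cross-check via I(X;Y) = H(X) + H(Y) - H(X,Y): computing H(Y) from the column sums and H(X,Y) from the 4 cells in the same way gives H(Y) = 0.96977 bits and H(X,Y) = 1.78482 bits, so
I(X;Y) = 0.96856 + 0.96977 - 1.78482 = 0.1535 bits ✓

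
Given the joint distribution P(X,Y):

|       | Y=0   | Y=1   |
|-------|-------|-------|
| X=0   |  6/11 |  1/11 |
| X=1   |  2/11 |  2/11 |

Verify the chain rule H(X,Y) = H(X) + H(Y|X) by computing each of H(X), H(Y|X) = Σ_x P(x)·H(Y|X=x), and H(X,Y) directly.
H(X) = 0.9457 bits, H(Y|X) = 0.7402 bits, H(X,Y) = 1.6858 bits

Marginal of X (row sums):
  P(X=0) = 6/11 + 1/11 = 7/11
  P(X=1) = 2/11 + 2/11 = 4/11
H(X) = -[(7/11)·log₂(7/11) + (4/11)·log₂(4/11)]
  = 0.41496 + 0.53070 = 0.9457 bits

H(Y|X) = Σ_x P(x)·H(Y|X=x):
  X=0: P(X=0) = 7/11, P(Y|X=0) = (6/7, 1/7) → H(Y|X=0) = 0.59167
  X=1: P(X=1) = 4/11, P(Y|X=1) = (1/2, 1/2) → H(Y|X=1) = 1.00000
H(Y|X) = (7/11)·0.59167 + (4/11)·1.00000 = 0.7402 bits

H(X,Y) = -Σ_{x,y} P(x,y) log₂ P(x,y). Per-cell terms -P(x,y)·log₂P(x,y):
  X=0: 0.47698, 0.31449
  X=1: 0.44717, 0.44717
Sum of the 4 terms: H(X,Y) = 1.6858 bits

Chain rule check:
  H(X) + H(Y|X) = 0.9457 + 0.7402 = 1.6859 bits
  H(X,Y) = 1.6858 bits
✓ Chain rule verified (Δ = 0.0001 is 4-dp rounding noise: each of the three values was rounded independently).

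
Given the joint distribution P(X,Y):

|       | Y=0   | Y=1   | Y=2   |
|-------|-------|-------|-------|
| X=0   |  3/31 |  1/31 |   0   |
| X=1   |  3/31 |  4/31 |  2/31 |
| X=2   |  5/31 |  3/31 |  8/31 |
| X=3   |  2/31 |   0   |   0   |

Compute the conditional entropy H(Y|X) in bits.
1.3115 bits

H(Y|X) = H(X,Y) - H(X)

H(X,Y) = -Σ_{x,y} P(x,y) log₂ P(x,y). Per-cell terms -P(x,y)·log₂P(x,y):
  X=0: 0.3260549, 0.1598128, 0.0000000
  X=1: 0.3260549, 0.3811866, 0.2551094
  X=2: 0.4245594, 0.3260549, 0.5043087
  X=3: 0.2551094, 0.0000000, 0.0000000
  (cells with P = 0 contribute 0)
Sum of the 12 terms: H(X,Y) = 2.958251 bits

Marginal of X (row sums):
  P(X=0) = 3/31 + 1/31 + 0 = 4/31
  P(X=1) = 3/31 + 4/31 + 2/31 = 9/31
  P(X=2) = 5/31 + 3/31 + 8/31 = 16/31
  P(X=3) = 2/31 + 0 + 0 = 2/31
H(X) = -[(4/31)·log₂(4/31) + (9/31)·log₂(9/31) + (16/31)·log₂(16/31) + (2/31)·log₂(2/31)]
  = 0.3811866 + 0.5180143 + 0.4924884 + 0.2551094 = 1.646799 bits

H(Y|X) = H(X,Y) - H(X) = 2.958251 - 1.646799 = 1.3115 bits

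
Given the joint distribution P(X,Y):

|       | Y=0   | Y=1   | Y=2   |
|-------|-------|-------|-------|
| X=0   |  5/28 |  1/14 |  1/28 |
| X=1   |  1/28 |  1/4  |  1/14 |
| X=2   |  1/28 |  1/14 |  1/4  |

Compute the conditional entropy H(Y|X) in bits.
1.1974 bits

H(Y|X) = H(X,Y) - H(X)

H(X,Y) = -Σ_{x,y} P(x,y) log₂ P(x,y). Per-cell terms -P(x,y)·log₂P(x,y):
  X=0: 0.44382622, 0.27195392, 0.17169125
  X=1: 0.17169125, 0.50000000, 0.27195392
  X=2: 0.17169125, 0.27195392, 0.50000000
Sum of the 9 terms: H(X,Y) = 2.7747617 bits

Marginal of X (row sums):
  P(X=0) = 5/28 + 1/14 + 1/28 = 2/7
  P(X=1) = 1/28 + 1/4 + 1/14 = 5/14
  P(X=2) = 1/28 + 1/14 + 1/4 = 5/14
H(X) = -[(2/7)·log₂(2/7) + (5/14)·log₂(5/14) + (5/14)·log₂(5/14)]
  = 0.51638712 + 0.53050958 + 0.53050958 = 1.5774063 bits

H(Y|X) = H(X,Y) - H(X) = 2.7747617 - 1.5774063 = 1.1974 bits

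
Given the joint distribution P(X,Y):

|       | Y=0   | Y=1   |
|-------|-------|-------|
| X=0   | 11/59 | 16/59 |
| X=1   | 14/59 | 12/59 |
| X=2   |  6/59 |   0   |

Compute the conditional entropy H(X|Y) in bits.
1.2593 bits

H(X|Y) = H(X,Y) - H(Y)

H(X,Y) = -Σ_{x,y} P(x,y) log₂ P(x,y). Per-cell terms -P(x,y)·log₂P(x,y):
  X=0: 0.4517852, 0.5105473
  X=1: 0.4924413, 0.4673249
  X=2: 0.3353573, 0.0000000
  (cells with P = 0 contribute 0)
Sum of the 6 terms: H(X,Y) = 2.257456 bits

Marginal of Y (column sums):
  P(Y=0) = 11/59 + 14/59 + 6/59 = 31/59
  P(Y=1) = 16/59 + 12/59 + 0 = 28/59
H(Y) = -[(31/59)·log₂(31/59) + (28/59)·log₂(28/59)]
  = 0.4878279 + 0.5103062 = 0.998134 bits

H(X|Y) = H(X,Y) - H(Y) = 2.257456 - 0.998134 = 1.2593 bits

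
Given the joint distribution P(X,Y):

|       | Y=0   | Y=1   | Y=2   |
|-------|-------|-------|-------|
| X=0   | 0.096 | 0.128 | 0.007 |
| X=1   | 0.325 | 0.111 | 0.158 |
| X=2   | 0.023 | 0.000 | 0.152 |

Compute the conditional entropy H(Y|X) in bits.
1.2174 bits

H(Y|X) = H(X,Y) - H(X)

H(X,Y) = -Σ_{x,y} P(x,y) log₂ P(x,y). Per-cell terms -P(x,y)·log₂P(x,y):
  X=0: 0.3246, 0.3796, 0.0501
  X=1: 0.5270, 0.3520, 0.4206
  X=2: 0.1252, 0.0000, 0.4131
  (cells with P = 0 contribute 0)
Sum of the 9 terms: H(X,Y) = 2.5922 bits

Marginal of X (row sums):
  P(X=0) = 0.096 + 0.128 + 0.007 = 0.231
  P(X=1) = 0.325 + 0.111 + 0.158 = 0.594
  P(X=2) = 0.023 + 0.000 + 0.152 = 0.175
H(X) = -[0.231·log₂(0.231) + 0.594·log₂(0.594) + 0.175·log₂(0.175)]
  = 0.4883 + 0.4464 + 0.4401 = 1.3748 bits

H(Y|X) = H(X,Y) - H(X) = 2.5922 - 1.3748 = 1.2174 bits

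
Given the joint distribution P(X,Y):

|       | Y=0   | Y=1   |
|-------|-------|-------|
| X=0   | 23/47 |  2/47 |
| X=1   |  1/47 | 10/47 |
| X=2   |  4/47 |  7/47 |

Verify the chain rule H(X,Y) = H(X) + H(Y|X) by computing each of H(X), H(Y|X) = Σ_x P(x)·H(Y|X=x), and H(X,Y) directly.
H(X) = 1.4651 bits, H(Y|X) = 0.5381 bits, H(X,Y) = 2.0033 bits

Marginal of X (row sums):
  P(X=0) = 23/47 + 2/47 = 25/47
  P(X=1) = 1/47 + 10/47 = 11/47
  P(X=2) = 4/47 + 7/47 = 11/47
H(X) = -[(25/47)·log₂(25/47) + (11/47)·log₂(11/47) + (11/47)·log₂(11/47)]
  = 0.484432 + 0.490356 + 0.490356 = 1.4651 bits

H(Y|X) = Σ_x P(x)·H(Y|X=x):
  X=0: P(X=0) = 25/47, P(Y|X=0) = (23/25, 2/25) → H(Y|X=0) = 0.402179
  X=1: P(X=1) = 11/47, P(Y|X=1) = (1/11, 10/11) → H(Y|X=1) = 0.439497
  X=2: P(X=2) = 11/47, P(Y|X=2) = (4/11, 7/11) → H(Y|X=2) = 0.945660
H(Y|X) = (25/47)·0.402179 + (11/47)·0.439497 + (11/47)·0.945660 = 0.5381 bits

H(X,Y) = -Σ_{x,y} P(x,y) log₂ P(x,y). Per-cell terms -P(x,y)·log₂P(x,y):
  X=0: 0.504545, 0.193812
  X=1: 0.118183, 0.475034
  X=2: 0.302518, 0.409163
Sum of the 6 terms: H(X,Y) = 2.0033 bits

Chain rule check:
  H(X) + H(Y|X) = 1.4651 + 0.5381 = 2.0032 bits
  H(X,Y) = 2.0033 bits
✓ Chain rule verified (Δ = 0.0001 is 4-dp rounding noise: each of the three values was rounded independently).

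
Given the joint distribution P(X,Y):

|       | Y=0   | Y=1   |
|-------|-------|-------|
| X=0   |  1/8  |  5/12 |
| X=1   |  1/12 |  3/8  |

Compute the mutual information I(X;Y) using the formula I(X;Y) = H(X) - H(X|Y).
0.0026 bits

I(X;Y) = H(X) - H(X|Y)

Marginal of X (row sums):
  P(X=0) = 1/8 + 5/12 = 13/24
  P(X=1) = 1/12 + 3/8 = 11/24
H(X) = -[(13/24)·log₂(13/24) + (11/24)·log₂(11/24)]
  = 0.4791 + 0.5159 = 0.9950 bits

Marginal of Y (column sums):
  P(Y=0) = 1/8 + 1/12 = 5/24
  P(Y=1) = 5/12 + 3/8 = 19/24
H(X|Y) = Σ_y P(y)·H(X|Y=y):
  Y=0: P(Y=0) = 5/24, P(X|Y=0) = (3/5, 2/5) → H(X|Y=0) = 0.9710
  Y=1: P(Y=1) = 19/24, P(X|Y=1) = (10/19, 9/19) → H(X|Y=1) = 0.9980
H(X|Y) = (5/24)·0.9710 + (19/24)·0.9980 = 0.9924 bits

I(X;Y) = H(X) - H(X|Y) = 0.9950 - 0.9924 = 0.0026 bits

Cross-check via I(X;Y) = H(X) + H(Y) - H(X,Y): computing H(Y) from the column sums and H(X,Y) from the 4 cells in the same way gives H(Y) = 0.7383 bits and H(X,Y) = 1.7307 bits, so
I(X;Y) = 0.9950 + 0.7383 - 1.7307 = 0.0026 bits ✓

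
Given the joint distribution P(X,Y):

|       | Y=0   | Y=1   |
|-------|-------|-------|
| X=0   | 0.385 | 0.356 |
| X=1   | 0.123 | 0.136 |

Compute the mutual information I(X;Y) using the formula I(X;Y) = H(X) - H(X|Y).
0.0011 bits

I(X;Y) = H(X) - H(X|Y)

Marginal of X (row sums):
  P(X=0) = 0.385 + 0.356 = 0.741
  P(X=1) = 0.123 + 0.136 = 0.259
H(X) = -[0.741·log₂(0.741) + 0.259·log₂(0.259)]
  = 0.3204 + 0.5048 = 0.8252 bits

Marginal of Y (column sums):
  P(Y=0) = 0.385 + 0.123 = 0.508
  P(Y=1) = 0.356 + 0.136 = 0.492
H(X|Y) = Σ_y P(y)·H(X|Y=y):
  Y=0: P(Y=0) = 0.508, P(X|Y=0) = (385/508, 123/508) → H(X|Y=0) = 0.7986
  Y=1: P(Y=1) = 0.492, P(X|Y=1) = (89/123, 34/123) → H(X|Y=1) = 0.8505
H(X|Y) = 0.508·0.7986 + 0.492·0.8505 = 0.8241 bits

I(X;Y) = H(X) - H(X|Y) = 0.8252 - 0.8241 = 0.0011 bits

Cross-check via I(X;Y) = H(X) + H(Y) - H(X,Y): computing H(Y) from the column sums and H(X,Y) from the 4 cells in the same way gives H(Y) = 0.9998 bits and H(X,Y) = 1.8239 bits, so
I(X;Y) = 0.8252 + 0.9998 - 1.8239 = 0.0011 bits ✓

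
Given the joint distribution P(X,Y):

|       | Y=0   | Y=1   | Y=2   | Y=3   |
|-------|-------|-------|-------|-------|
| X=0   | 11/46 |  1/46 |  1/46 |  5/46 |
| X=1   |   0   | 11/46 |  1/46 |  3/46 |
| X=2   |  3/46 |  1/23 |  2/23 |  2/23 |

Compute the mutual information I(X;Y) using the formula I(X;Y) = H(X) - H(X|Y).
0.4871 bits

I(X;Y) = H(X) - H(X|Y)

Marginal of X (row sums):
  P(X=0) = 11/46 + 1/46 + 1/46 + 5/46 = 9/23
  P(X=1) = 0 + 11/46 + 1/46 + 3/46 = 15/46
  P(X=2) = 3/46 + 1/23 + 2/23 + 2/23 = 13/46
H(X) = -[(9/23)·log₂(9/23) + (15/46)·log₂(15/46) + (13/46)·log₂(13/46)]
  = 0.529684 + 0.527175 + 0.515230 = 1.57209 bits

Marginal of Y (column sums):
  P(Y=0) = 11/46 + 0 + 3/46 = 7/23
  P(Y=1) = 1/46 + 11/46 + 1/23 = 7/23
  P(Y=2) = 1/46 + 1/46 + 2/23 = 3/23
  P(Y=3) = 5/46 + 3/46 + 2/23 = 6/23
H(X|Y) = Σ_y P(y)·H(X|Y=y):
  Y=0: P(Y=0) = 7/23, P(X|Y=0) = (11/14, 0, 3/14) → H(X|Y=0) = 0.749595
  Y=1: P(Y=1) = 7/23, P(X|Y=1) = (1/14, 11/14, 1/7) → H(X|Y=1) = 0.946373
  Y=2: P(Y=2) = 3/23, P(X|Y=2) = (1/6, 1/6, 2/3) → H(X|Y=2) = 1.251629
  Y=3: P(Y=3) = 6/23, P(X|Y=3) = (5/12, 1/4, 1/3) → H(X|Y=3) = 1.554585
H(X|Y) = (7/23)·0.749595 + (7/23)·0.946373 + (3/23)·1.251629 + (6/23)·1.554585 = 1.08496 bits

I(X;Y) = H(X) - H(X|Y) = 1.57209 - 1.08496 = 0.4871 bits

Cross-check via I(X;Y) = H(X) + H(Y) - H(X,Y): computing H(Y) from the column sums and H(X,Y) from the 12 cells in the same way gives H(Y) = 1.93366 bits and H(X,Y) = 3.01863 bits, so
I(X;Y) = 1.57209 + 1.93366 - 3.01863 = 0.4871 bits ✓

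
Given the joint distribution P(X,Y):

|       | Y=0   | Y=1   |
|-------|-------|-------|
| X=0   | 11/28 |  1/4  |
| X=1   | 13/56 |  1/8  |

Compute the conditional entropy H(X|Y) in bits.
0.9392 bits

H(X|Y) = H(X,Y) - H(Y)

H(X,Y) = -Σ_{x,y} P(x,y) log₂ P(x,y). Per-cell terms -P(x,y)·log₂P(x,y):
  X=0: 0.5295, 0.5000
  X=1: 0.4891, 0.3750
Sum of the 4 terms: H(X,Y) = 1.8936 bits

Marginal of Y (column sums):
  P(Y=0) = 11/28 + 13/56 = 5/8
  P(Y=1) = 1/4 + 1/8 = 3/8
H(Y) = -[(5/8)·log₂(5/8) + (3/8)·log₂(3/8)]
  = 0.4238 + 0.5306 = 0.9544 bits

H(X|Y) = H(X,Y) - H(Y) = 1.8936 - 0.9544 = 0.9392 bits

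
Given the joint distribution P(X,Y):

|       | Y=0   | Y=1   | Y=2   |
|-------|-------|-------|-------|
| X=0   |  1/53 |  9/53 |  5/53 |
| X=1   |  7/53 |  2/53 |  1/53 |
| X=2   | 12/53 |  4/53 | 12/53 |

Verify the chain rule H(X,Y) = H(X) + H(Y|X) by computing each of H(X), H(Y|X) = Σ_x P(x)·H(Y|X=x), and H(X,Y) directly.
H(X) = 1.4557 bits, H(Y|X) = 1.3321 bits, H(X,Y) = 2.7877 bits

Marginal of X (row sums):
  P(X=0) = 1/53 + 9/53 + 5/53 = 15/53
  P(X=1) = 7/53 + 2/53 + 1/53 = 10/53
  P(X=2) = 12/53 + 4/53 + 12/53 = 28/53
H(X) = -[(15/53)·log₂(15/53) + (10/53)·log₂(10/53) + (28/53)·log₂(28/53)]
  = 0.51539 + 0.45396 + 0.48634 = 1.4557 bits

H(Y|X) = Σ_x P(x)·H(Y|X=x):
  X=0: P(X=0) = 15/53, P(Y|X=0) = (1/15, 3/5, 1/3) → H(Y|X=0) = 1.23096
  X=1: P(X=1) = 10/53, P(Y|X=1) = (7/10, 1/5, 1/10) → H(Y|X=1) = 1.15678
  X=2: P(X=2) = 28/53, P(Y|X=2) = (3/7, 1/7, 3/7) → H(Y|X=2) = 1.44882
H(Y|X) = (15/53)·1.23096 + (10/53)·1.15678 + (28/53)·1.44882 = 1.3321 bits

H(X,Y) = -Σ_{x,y} P(x,y) log₂ P(x,y). Per-cell terms -P(x,y)·log₂P(x,y):
  X=0: 0.10807, 0.43438, 0.32132
  X=1: 0.38574, 0.17841, 0.10807
  X=2: 0.48520, 0.28135, 0.48520
Sum of the 9 terms: H(X,Y) = 2.7877 bits

Chain rule check:
  H(X) + H(Y|X) = 1.4557 + 1.3321 = 2.7878 bits
  H(X,Y) = 2.7877 bits
✓ Chain rule verified (Δ = 0.0001 is 4-dp rounding noise: each of the three values was rounded independently).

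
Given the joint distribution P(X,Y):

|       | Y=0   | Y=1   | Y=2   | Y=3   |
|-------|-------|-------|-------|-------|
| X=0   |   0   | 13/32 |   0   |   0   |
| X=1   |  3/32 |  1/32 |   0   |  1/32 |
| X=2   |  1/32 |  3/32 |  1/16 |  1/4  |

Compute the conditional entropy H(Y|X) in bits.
0.9188 bits

H(Y|X) = H(X,Y) - H(X)

H(X,Y) = -Σ_{x,y} P(x,y) log₂ P(x,y). Per-cell terms -P(x,y)·log₂P(x,y):
  X=0: 0.00000, 0.52795, 0.00000, 0.00000
  X=1: 0.32016, 0.15625, 0.00000, 0.15625
  X=2: 0.15625, 0.32016, 0.25000, 0.50000
  (cells with P = 0 contribute 0)
Sum of the 12 terms: H(X,Y) = 2.3870 bits

Marginal of X (row sums):
  P(X=0) = 0 + 13/32 + 0 + 0 = 13/32
  P(X=1) = 3/32 + 1/32 + 0 + 1/32 = 5/32
  P(X=2) = 1/32 + 3/32 + 1/16 + 1/4 = 7/16
H(X) = -[(13/32)·log₂(13/32) + (5/32)·log₂(5/32) + (7/16)·log₂(7/16)]
  = 0.52795 + 0.41845 + 0.52178 = 1.4682 bits

H(Y|X) = H(X,Y) - H(X) = 2.3870 - 1.4682 = 0.9188 bits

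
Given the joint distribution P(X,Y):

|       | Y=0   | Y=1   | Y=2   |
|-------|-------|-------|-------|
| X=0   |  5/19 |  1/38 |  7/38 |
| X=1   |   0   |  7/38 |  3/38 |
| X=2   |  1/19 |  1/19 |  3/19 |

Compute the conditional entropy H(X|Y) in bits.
1.1435 bits

H(X|Y) = H(X,Y) - H(Y)

H(X,Y) = -Σ_{x,y} P(x,y) log₂ P(x,y). Per-cell terms -P(x,y)·log₂P(x,y):
  X=0: 0.50684, 0.13810, 0.44958
  X=1: 0.00000, 0.44958, 0.28918
  X=2: 0.22358, 0.22358, 0.42047
  (cells with P = 0 contribute 0)
Sum of the 9 terms: H(X,Y) = 2.7009 bits

Marginal of Y (column sums):
  P(Y=0) = 5/19 + 0 + 1/19 = 6/19
  P(Y=1) = 1/38 + 7/38 + 1/19 = 5/19
  P(Y=2) = 7/38 + 3/38 + 3/19 = 8/19
H(Y) = -[(6/19)·log₂(6/19) + (5/19)·log₂(5/19) + (8/19)·log₂(8/19)]
  = 0.52515 + 0.50684 + 0.52544 = 1.5574 bits

H(X|Y) = H(X,Y) - H(Y) = 2.7009 - 1.5574 = 1.1435 bits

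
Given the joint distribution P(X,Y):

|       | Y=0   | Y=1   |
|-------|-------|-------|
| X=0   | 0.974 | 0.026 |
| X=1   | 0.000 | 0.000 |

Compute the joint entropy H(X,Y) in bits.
0.1739 bits

H(X,Y) = -Σ_{x,y} P(x,y) log₂ P(x,y). Per-cell terms -P(x,y)·log₂P(x,y):
  X=0: 0.0370, 0.1369
  X=1: 0.0000, 0.0000
  (cells with P = 0 contribute 0)
Sum of the 4 terms: H(X,Y) = 0.1739 bits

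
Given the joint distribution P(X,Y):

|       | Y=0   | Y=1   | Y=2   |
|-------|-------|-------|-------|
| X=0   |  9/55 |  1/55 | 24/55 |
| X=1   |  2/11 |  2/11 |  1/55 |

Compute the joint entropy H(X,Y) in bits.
2.0540 bits

H(X,Y) = -Σ_{x,y} P(x,y) log₂ P(x,y). Per-cell terms -P(x,y)·log₂P(x,y):
  X=0: 0.4273, 0.1051, 0.5221
  X=1: 0.4472, 0.4472, 0.1051
Sum of the 6 terms: H(X,Y) = 2.0540 bits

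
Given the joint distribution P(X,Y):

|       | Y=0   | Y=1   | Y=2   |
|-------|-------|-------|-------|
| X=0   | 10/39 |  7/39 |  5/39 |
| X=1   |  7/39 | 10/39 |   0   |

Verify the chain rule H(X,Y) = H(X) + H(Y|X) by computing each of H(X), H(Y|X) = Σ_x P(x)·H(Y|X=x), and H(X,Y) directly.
H(X) = 0.9881 bits, H(Y|X) = 1.2883 bits, H(X,Y) = 2.2764 bits

Marginal of X (row sums):
  P(X=0) = 10/39 + 7/39 + 5/39 = 22/39
  P(X=1) = 7/39 + 10/39 + 0 = 17/39
H(X) = -[(22/39)·log₂(22/39) + (17/39)·log₂(17/39)]
  = 0.46593 + 0.52218 = 0.9881 bits

H(Y|X) = Σ_x P(x)·H(Y|X=x):
  X=0: P(X=0) = 22/39, P(Y|X=0) = (5/11, 7/22, 5/22) → H(Y|X=0) = 1.52850
  X=1: P(X=1) = 17/39, P(Y|X=1) = (7/17, 10/17, 0) → H(Y|X=1) = 0.97742
H(Y|X) = (22/39)·1.52850 + (17/39)·0.97742 = 1.2883 bits

H(X,Y) = -Σ_{x,y} P(x,y) log₂ P(x,y). Per-cell terms -P(x,y)·log₂P(x,y):
  X=0: 0.50345, 0.44478, 0.37993
  X=1: 0.44478, 0.50345, 0.00000
  (cells with P = 0 contribute 0)
Sum of the 6 terms: H(X,Y) = 2.2764 bits

Chain rule check:
  H(X) + H(Y|X) = 0.9881 + 1.2883 = 2.2764 bits
  H(X,Y) = 2.2764 bits
✓ Chain rule verified.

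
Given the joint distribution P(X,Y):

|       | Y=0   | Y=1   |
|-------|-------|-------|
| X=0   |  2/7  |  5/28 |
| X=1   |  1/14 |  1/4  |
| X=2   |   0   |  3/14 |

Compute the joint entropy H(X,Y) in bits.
2.2084 bits

H(X,Y) = -Σ_{x,y} P(x,y) log₂ P(x,y). Per-cell terms -P(x,y)·log₂P(x,y):
  X=0: 0.5164, 0.4438
  X=1: 0.2720, 0.5000
  X=2: 0.0000, 0.4762
  (cells with P = 0 contribute 0)
Sum of the 6 terms: H(X,Y) = 2.2084 bits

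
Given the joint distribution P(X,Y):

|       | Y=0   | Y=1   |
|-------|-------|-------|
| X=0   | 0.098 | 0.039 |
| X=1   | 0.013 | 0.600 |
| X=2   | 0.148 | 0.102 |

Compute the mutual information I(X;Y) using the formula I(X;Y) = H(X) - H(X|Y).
0.3725 bits

I(X;Y) = H(X) - H(X|Y)

Marginal of X (row sums):
  P(X=0) = 0.098 + 0.039 = 0.137
  P(X=1) = 0.013 + 0.600 = 0.613
  P(X=2) = 0.148 + 0.102 = 0.250
H(X) = -[0.137·log₂(0.137) + 0.613·log₂(0.613) + 0.250·log₂(0.250)]
  = 0.3929 + 0.4328 + 0.5000 = 1.3257 bits

Marginal of Y (column sums):
  P(Y=0) = 0.098 + 0.013 + 0.148 = 0.259
  P(Y=1) = 0.039 + 0.600 + 0.102 = 0.741
H(X|Y) = Σ_y P(y)·H(X|Y=y):
  Y=0: P(Y=0) = 0.259, P(X|Y=0) = (14/37, 13/259, 4/7) → H(X|Y=0) = 1.2085
  Y=1: P(Y=1) = 0.741, P(X|Y=1) = (1/19, 200/247, 34/247) → H(X|Y=1) = 0.8640
H(X|Y) = 0.259·1.2085 + 0.741·0.8640 = 0.9532 bits

I(X;Y) = H(X) - H(X|Y) = 1.3257 - 0.9532 = 0.3725 bits

Cross-check via I(X;Y) = H(X) + H(Y) - H(X,Y): computing H(Y) from the column sums and H(X,Y) from the 6 cells in the same way gives H(Y) = 0.8252 bits and H(X,Y) = 1.7784 bits, so
I(X;Y) = 1.3257 + 0.8252 - 1.7784 = 0.3725 bits ✓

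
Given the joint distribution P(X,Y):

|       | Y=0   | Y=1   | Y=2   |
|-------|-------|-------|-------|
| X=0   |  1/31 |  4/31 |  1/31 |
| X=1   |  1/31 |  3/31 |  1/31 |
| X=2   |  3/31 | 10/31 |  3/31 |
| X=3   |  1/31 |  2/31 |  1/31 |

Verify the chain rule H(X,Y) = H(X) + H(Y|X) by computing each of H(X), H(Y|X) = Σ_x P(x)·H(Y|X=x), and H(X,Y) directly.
H(X) = 1.7568 bits, H(Y|X) = 1.3431 bits, H(X,Y) = 3.0999 bits

Marginal of X (row sums):
  P(X=0) = 1/31 + 4/31 + 1/31 = 6/31
  P(X=1) = 1/31 + 3/31 + 1/31 = 5/31
  P(X=2) = 3/31 + 10/31 + 3/31 = 16/31
  P(X=3) = 1/31 + 2/31 + 1/31 = 4/31
H(X) = -[(6/31)·log₂(6/31) + (5/31)·log₂(5/31) + (16/31)·log₂(16/31) + (4/31)·log₂(4/31)]
  = 0.458561 + 0.424559 + 0.492488 + 0.381187 = 1.7568 bits

H(Y|X) = Σ_x P(x)·H(Y|X=x):
  X=0: P(X=0) = 6/31, P(Y|X=0) = (1/6, 2/3, 1/6) → H(Y|X=0) = 1.251629
  X=1: P(X=1) = 5/31, P(Y|X=1) = (1/5, 3/5, 1/5) → H(Y|X=1) = 1.370951
  X=2: P(X=2) = 16/31, P(Y|X=2) = (3/16, 5/8, 3/16) → H(Y|X=2) = 1.329434
  X=3: P(X=3) = 4/31, P(Y|X=3) = (1/4, 1/2, 1/4) → H(Y|X=3) = 1.500000
H(Y|X) = (6/31)·1.251629 + (5/31)·1.370951 + (16/31)·1.329434 + (4/31)·1.500000 = 1.3431 bits

H(X,Y) = -Σ_{x,y} P(x,y) log₂ P(x,y). Per-cell terms -P(x,y)·log₂P(x,y):
  X=0: 0.159813, 0.381187, 0.159813
  X=1: 0.159813, 0.326055, 0.159813
  X=2: 0.326055, 0.526538, 0.326055
  X=3: 0.159813, 0.255109, 0.159813
Sum of the 12 terms: H(X,Y) = 3.0999 bits

Chain rule check:
  H(X) + H(Y|X) = 1.7568 + 1.3431 = 3.0999 bits
  H(X,Y) = 3.0999 bits
✓ Chain rule verified.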